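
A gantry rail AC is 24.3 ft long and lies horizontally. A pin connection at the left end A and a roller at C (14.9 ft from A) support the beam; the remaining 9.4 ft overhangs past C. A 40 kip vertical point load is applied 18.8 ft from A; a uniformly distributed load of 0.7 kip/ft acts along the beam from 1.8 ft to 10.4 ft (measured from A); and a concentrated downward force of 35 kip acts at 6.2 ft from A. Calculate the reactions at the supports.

A_x = 0, A_y = 13.52 kip, C_y = 67.50 kip

Resultant of the distributed load: 0.7 × 8.6 = 6.02 kip at 6.1 ft from A.
Taking moments about A: C_y·14.9 − 40·18.8 − (0.7·8.6)·6.1 − 35·6.2 = 0 → C_y = 1005.722/14.9 = 67.4981 ≈ 67.50 kip.
ΣF_y = 0: A_y + 67.4981 − 40 − 0.7·8.6 − 35 = 0 → A_y = 13.52 kip.
ΣF_x = 0: no horizontal applied forces, so A_x = 0.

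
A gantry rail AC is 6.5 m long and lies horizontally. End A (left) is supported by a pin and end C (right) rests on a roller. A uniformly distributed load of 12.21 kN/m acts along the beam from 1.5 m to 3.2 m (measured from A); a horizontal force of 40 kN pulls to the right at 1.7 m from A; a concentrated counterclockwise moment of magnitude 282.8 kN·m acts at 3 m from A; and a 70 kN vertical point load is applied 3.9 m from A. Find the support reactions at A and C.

Resultant of the distributed load: 12.21 × 1.7 = 20.757 kN at 2.35 m from A.
Moments about A: C_y·6.5 − (12.21·1.7)·2.35 + 282.8 − 70·3.9 = 0 → C_y = 38.97895/6.5 = 5.99676 ≈ 5.997 kN.
ΣF_y = 0: A_y + 5.99676 − 12.21·1.7 − 70 = 0 → A_y = 84.76 kN.
ΣF_x = 0: A_x + 40 = 0 → A_x = -40.00 kN.

A_x = -40.00 kN, A_y = 84.76 kN, C_y = 5.997 kN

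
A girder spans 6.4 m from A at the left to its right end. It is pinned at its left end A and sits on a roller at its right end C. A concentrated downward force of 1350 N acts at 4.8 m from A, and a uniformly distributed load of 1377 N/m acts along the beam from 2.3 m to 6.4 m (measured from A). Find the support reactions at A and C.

A_x = 0, A_y = 2146 N, C_y = 4850 N

Resultant of the distributed load: 1377 × 4.1 = 5645.7 N at 4.35 m from A.
ΣM about A: C_y·6.4 − 1350·4.8 − (1377·4.1)·4.35 = 0 → C_y = 31038.795/6.4 = 4849.81 ≈ 4850 N.
ΣF_y = 0: A_y + 4849.81 − 1350 − 1377·4.1 = 0 → A_y = 2146 N.
ΣF_x = 0: no horizontal applied forces, so A_x = 0.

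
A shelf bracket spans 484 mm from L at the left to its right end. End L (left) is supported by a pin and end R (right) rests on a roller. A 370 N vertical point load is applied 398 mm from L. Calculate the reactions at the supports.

L_x = 0, L_y = 65.74 N, R_y = 304.3 N

Moments about L: R_y·484 − 370·398 = 0 → R_y = 147260/484 = 304.256 ≈ 304.3 N.
ΣF_y = 0: L_y + 304.256 − 370 = 0 → L_y = 65.74 N.
ΣF_x = 0: no horizontal applied forces, so L_x = 0.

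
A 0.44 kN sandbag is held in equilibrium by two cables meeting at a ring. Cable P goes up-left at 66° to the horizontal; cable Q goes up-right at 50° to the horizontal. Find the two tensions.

ΣF_x = 0: −T_P·cos66° + T_Q·cos50° = 0 → T_Q = 0.63277·T_P.
ΣF_y = 0: T_P·sin66° + T_Q·sin50° = 0.44.
Substitute: T_P·(0.913545 + 0.63277·0.766044) = 0.44 → T_P = 0.314674 ≈ 0.3147 kN.
Then T_Q = 0.63277 × 0.314674 = 0.1991 kN.

T_P = 0.3147 kN, T_Q = 0.1991 kN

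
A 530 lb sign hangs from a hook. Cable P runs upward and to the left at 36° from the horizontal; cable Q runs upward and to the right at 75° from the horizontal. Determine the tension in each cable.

T_P = 146.9 lb, T_Q = 459.3 lb

ΣF_x = 0: −T_P·cos36° + T_Q·cos75° = 0 → T_Q = 3.1258·T_P.
ΣF_y = 0: T_P·sin36° + T_Q·sin75° = 530.
Substitute: T_P·(0.587785 + 3.1258·0.965926) = 530 → T_P = 146.933 ≈ 146.9 lb.
Then T_Q = 3.1258 × 146.933 = 459.3 lb.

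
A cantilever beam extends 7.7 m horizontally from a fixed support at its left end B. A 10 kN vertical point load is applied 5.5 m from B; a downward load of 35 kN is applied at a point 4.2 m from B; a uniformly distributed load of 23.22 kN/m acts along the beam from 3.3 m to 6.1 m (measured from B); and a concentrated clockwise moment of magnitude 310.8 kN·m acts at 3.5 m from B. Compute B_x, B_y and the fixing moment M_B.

Resultant of the distributed load: 23.22 × 2.8 = 65.016 kN at 4.7 m from B.
ΣF_x = 0: B_x = 0.
ΣF_y = 0: B_y − 10 − 35 − 23.22·2.8 = 0 → B_y = 110.0 kN.
ΣM about B: M_B − 10·5.5 − 35·4.2 − (23.22·2.8)·4.7 − 310.8 = 0 → M_B = 818.4 kN·m.

B_x = 0, B_y = 110.0 kN, M_B = 818.4 kN·m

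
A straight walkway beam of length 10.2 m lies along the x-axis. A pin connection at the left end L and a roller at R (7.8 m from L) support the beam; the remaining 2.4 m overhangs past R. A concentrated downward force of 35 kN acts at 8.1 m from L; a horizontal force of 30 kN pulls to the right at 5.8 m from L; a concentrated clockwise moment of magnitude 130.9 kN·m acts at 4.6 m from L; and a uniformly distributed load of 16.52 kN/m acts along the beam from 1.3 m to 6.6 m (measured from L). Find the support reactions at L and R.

L_x = -30.00 kN, L_y = 25.09 kN, R_y = 97.47 kN

Resultant of the distributed load: 16.52 × 5.3 = 87.556 kN at 3.95 m from L.
Taking moments about L: R_y·7.8 − 35·8.1 − 130.9 − (16.52·5.3)·3.95 = 0 → R_y = 760.2462/7.8 = 97.4675 ≈ 97.47 kN.
ΣF_y = 0: L_y + 97.4675 − 35 − 16.52·5.3 = 0 → L_y = 25.09 kN.
ΣF_x = 0: L_x + 30 = 0 → L_x = -30.00 kN.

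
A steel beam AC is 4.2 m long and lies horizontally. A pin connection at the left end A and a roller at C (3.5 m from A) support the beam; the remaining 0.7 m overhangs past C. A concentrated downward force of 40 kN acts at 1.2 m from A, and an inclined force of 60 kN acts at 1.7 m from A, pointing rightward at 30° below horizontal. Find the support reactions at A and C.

Moments about A: C_y·3.5 − 40·1.2 − 60·sin30°·1.7 = 0 → C_y = 99/3.5 = 28.2857 ≈ 28.29 kN.
ΣF_y = 0: A_y + 28.2857 − 40 − 60·sin30° = 0 → A_y = 41.71 kN.
ΣF_x = 0: A_x + 60·cos30° = 0 → A_x = -51.96 kN.

A_x = -51.96 kN, A_y = 41.71 kN, C_y = 28.29 kN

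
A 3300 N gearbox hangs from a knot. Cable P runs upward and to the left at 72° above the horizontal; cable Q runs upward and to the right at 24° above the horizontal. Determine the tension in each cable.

T_P = 3031 N, T_Q = 1025 N

ΣF_x = 0: −T_P·cos72° + T_Q·cos24° = 0 → T_Q = 0.338261·T_P.
ΣF_y = 0: T_P·sin72° + T_Q·sin24° = 3300.
Substitute: T_P·(0.951057 + 0.338261·0.406737) = 3300 → T_P = 3031.3 ≈ 3031 N.
Then T_Q = 0.338261 × 3031.3 = 1025 N.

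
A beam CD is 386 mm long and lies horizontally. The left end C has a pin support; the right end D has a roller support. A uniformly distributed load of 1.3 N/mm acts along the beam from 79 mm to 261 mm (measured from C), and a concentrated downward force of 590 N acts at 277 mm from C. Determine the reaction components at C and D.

C_x = 0, C_y = 299.0 N, D_y = 527.6 N

Resultant of the distributed load: 1.3 × 182 = 236.6 N at 170 mm from C.
Moments about C: D_y·386 − (1.3·182)·170 − 590·277 = 0 → D_y = 203652/386 = 527.596 ≈ 527.6 N.
ΣF_y = 0: C_y + 527.596 − 1.3·182 − 590 = 0 → C_y = 299.0 N.
ΣF_x = 0: no horizontal applied forces, so C_x = 0.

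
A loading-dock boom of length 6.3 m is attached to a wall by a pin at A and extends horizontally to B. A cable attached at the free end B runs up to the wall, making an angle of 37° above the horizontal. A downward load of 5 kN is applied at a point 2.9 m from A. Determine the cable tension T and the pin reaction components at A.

T = 3.824 kN, A_x = 3.054 kN, A_y = 2.698 kN

ΣM about A: T·sin37°·6.3 − 5·2.9 = 0 → T = 14.5/(6.3·0.601815) = 3.82441 ≈ 3.824 kN.
ΣF_x = 0: A_x − T·cos37° = 0 → A_x = 3.82441 × 0.798636 = 3.054 kN.
ΣF_y = 0: A_y + T·sin37° − 5 = 0 → A_y = 5 − 3.82441 × 0.601815 = 2.698 kN.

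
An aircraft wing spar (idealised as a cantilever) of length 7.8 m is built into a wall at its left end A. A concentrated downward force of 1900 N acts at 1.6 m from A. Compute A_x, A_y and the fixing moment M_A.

ΣF_x = 0: A_x = 0.
ΣF_y = 0: A_y − 1900 = 0 → A_y = 1900 N.
ΣM about A: M_A − 1900·1.6 = 0 → M_A = 3040 N·m.

A_x = 0, A_y = 1900 N, M_A = 3040 N·m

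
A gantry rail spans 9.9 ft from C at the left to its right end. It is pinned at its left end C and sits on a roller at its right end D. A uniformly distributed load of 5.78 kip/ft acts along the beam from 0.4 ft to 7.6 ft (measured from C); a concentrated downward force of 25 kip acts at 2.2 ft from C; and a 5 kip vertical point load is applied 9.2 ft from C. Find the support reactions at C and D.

C_x = 0, C_y = 44.60 kip, D_y = 27.02 kip

Resultant of the distributed load: 5.78 × 7.2 = 41.616 kip at 4 ft from C.
ΣM about C: D_y·9.9 − (5.78·7.2)·4 − 25·2.2 − 5·9.2 = 0 → D_y = 267.464/9.9 = 27.0166 ≈ 27.02 kip.
ΣF_y = 0: C_y + 27.0166 − 5.78·7.2 − 25 − 5 = 0 → C_y = 44.60 kip.
ΣF_x = 0: no horizontal applied forces, so C_x = 0.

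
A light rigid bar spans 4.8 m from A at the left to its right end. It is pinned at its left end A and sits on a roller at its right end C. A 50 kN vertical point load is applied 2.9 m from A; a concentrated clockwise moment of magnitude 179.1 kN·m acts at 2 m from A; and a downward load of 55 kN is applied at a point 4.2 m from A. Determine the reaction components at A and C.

Taking moments about A: C_y·4.8 − 50·2.9 − 179.1 − 55·4.2 = 0 → C_y = 555.1/4.8 = 115.646 ≈ 115.6 kN.
ΣF_y = 0: A_y + 115.646 − 50 − 55 = 0 → A_y = -10.65 kN.
ΣF_x = 0: no horizontal applied forces, so A_x = 0.

A_x = 0, A_y = -10.65 kN, C_y = 115.6 kN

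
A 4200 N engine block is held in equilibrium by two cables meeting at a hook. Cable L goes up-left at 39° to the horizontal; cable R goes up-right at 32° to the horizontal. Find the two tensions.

T_L = 3767 N, T_R = 3452 N

ΣF_x = 0: −T_L·cos39° + T_R·cos32° = 0 → T_R = 0.916394·T_L.
ΣF_y = 0: T_L·sin39° + T_R·sin32° = 4200.
Substitute: T_L·(0.62932 + 0.916394·0.529919) = 4200 → T_L = 3767.04 ≈ 3767 N.
Then T_R = 0.916394 × 3767.04 = 3452 N.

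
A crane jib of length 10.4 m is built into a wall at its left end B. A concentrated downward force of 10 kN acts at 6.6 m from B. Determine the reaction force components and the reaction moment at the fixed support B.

B_x = 0, B_y = 10.00 kN, M_B = 66.00 kN·m

ΣF_x = 0: B_x = 0.
ΣF_y = 0: B_y − 10 = 0 → B_y = 10.00 kN.
ΣM about B: M_B − 10·6.6 = 0 → M_B = 66.00 kN·m.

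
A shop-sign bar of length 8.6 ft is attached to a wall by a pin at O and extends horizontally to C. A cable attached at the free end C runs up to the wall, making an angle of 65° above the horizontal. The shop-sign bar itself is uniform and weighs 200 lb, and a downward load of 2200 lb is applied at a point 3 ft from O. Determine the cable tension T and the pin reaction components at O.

ΣM about O: T·sin65°·8.6 − 200·4.3 − 2200·3 = 0 → T = 7460/(8.6·0.906308) = 957.116 ≈ 957.1 lb.
ΣF_x = 0: O_x − T·cos65° = 0 → O_x = 957.116 × 0.422618 = 404.5 lb.
ΣF_y = 0: O_y + T·sin65° − 200 − 2200 = 0 → O_y = 2400 − 957.116 × 0.906308 = 1533 lb.

T = 957.1 lb, O_x = 404.5 lb, O_y = 1533 lb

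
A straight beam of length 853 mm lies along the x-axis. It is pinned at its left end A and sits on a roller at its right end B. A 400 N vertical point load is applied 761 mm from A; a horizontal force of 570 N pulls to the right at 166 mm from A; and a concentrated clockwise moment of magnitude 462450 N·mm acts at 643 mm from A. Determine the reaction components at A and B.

Moments about A: B_y·853 − 400·761 − 462450 = 0 → B_y = 766850/853 = 899.004 ≈ 899.0 N.
ΣF_y = 0: A_y + 899.004 − 400 = 0 → A_y = -499.0 N.
ΣF_x = 0: A_x + 570 = 0 → A_x = -570.0 N.

A_x = -570.0 N, A_y = -499.0 N, B_y = 899.0 N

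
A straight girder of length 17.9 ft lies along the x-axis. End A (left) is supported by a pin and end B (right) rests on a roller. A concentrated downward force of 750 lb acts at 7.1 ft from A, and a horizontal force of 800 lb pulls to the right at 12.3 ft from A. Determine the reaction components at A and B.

Moments about A: B_y·17.9 − 750·7.1 = 0 → B_y = 5325/17.9 = 297.486 ≈ 297.5 lb.
ΣF_y = 0: A_y + 297.486 − 750 = 0 → A_y = 452.5 lb.
ΣF_x = 0: A_x + 800 = 0 → A_x = -800.0 lb.

A_x = -800.0 lb, A_y = 452.5 lb, B_y = 297.5 lb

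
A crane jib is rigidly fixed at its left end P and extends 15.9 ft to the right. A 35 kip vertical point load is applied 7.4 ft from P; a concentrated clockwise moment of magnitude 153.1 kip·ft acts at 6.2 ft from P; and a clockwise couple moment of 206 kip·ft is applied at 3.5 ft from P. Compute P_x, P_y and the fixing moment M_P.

P_x = 0, P_y = 35.00 kip, M_P = 618.1 kip·ft

ΣF_x = 0: P_x = 0.
ΣF_y = 0: P_y − 35 = 0 → P_y = 35.00 kip.
ΣM about P: M_P − 35·7.4 − 153.1 − 206 = 0 → M_P = 618.1 kip·ft.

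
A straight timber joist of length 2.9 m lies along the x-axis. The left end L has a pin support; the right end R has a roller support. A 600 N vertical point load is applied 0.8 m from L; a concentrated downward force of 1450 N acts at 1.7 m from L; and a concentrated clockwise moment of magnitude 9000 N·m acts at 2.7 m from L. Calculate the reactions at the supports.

L_x = 0, L_y = -2069 N, R_y = 4119 N

ΣM about L: R_y·2.9 − 600·0.8 − 1450·1.7 − 9000 = 0 → R_y = 11945/2.9 = 4118.97 ≈ 4119 N.
ΣF_y = 0: L_y + 4118.97 − 600 − 1450 = 0 → L_y = -2069 N.
ΣF_x = 0: no horizontal applied forces, so L_x = 0.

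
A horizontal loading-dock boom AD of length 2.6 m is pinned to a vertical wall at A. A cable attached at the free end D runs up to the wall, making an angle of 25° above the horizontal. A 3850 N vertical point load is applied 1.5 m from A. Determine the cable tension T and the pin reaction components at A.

ΣM about A: T·sin25°·2.6 − 3850·1.5 = 0 → T = 5775/(2.6·0.422618) = 5255.7 ≈ 5256 N.
ΣF_x = 0: A_x − T·cos25° = 0 → A_x = 5255.7 × 0.906308 = 4763 N.
ΣF_y = 0: A_y + T·sin25° − 3850 = 0 → A_y = 3850 − 5255.7 × 0.422618 = 1629 N.

T = 5256 N, A_x = 4763 N, A_y = 1629 N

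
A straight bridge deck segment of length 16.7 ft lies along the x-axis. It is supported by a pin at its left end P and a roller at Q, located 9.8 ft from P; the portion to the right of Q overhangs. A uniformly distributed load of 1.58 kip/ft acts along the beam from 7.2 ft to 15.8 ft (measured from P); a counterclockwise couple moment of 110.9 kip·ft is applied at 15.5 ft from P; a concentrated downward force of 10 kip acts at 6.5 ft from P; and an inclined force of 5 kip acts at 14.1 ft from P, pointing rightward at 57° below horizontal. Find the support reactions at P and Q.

P_x = -2.723 kip, P_y = 10.49 kip, Q_y = 17.29 kip

Resultant of the distributed load: 1.58 × 8.6 = 13.588 kip at 11.5 ft from P.
Taking moments about P: Q_y·9.8 − (1.58·8.6)·11.5 + 110.9 − 10·6.5 − 5·sin57°·14.1 = 0 → Q_y = 169.488/9.8 = 17.2947 ≈ 17.29 kip.
ΣF_y = 0: P_y + 17.2947 − 1.58·8.6 − 10 − 5·sin57° = 0 → P_y = 10.49 kip.
ΣF_x = 0: P_x + 5·cos57° = 0 → P_x = -2.723 kip.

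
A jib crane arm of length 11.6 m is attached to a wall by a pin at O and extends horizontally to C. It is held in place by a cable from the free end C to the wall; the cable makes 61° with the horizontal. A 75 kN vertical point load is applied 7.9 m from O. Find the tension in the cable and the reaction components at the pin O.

T = 58.40 kN, O_x = 28.31 kN, O_y = 23.92 kN

ΣM about O: T·sin61°·11.6 − 75·7.9 = 0 → T = 592.5/(11.6·0.87462) = 58.3997 ≈ 58.40 kN.
ΣF_x = 0: O_x − T·cos61° = 0 → O_x = 58.3997 × 0.48481 = 28.31 kN.
ΣF_y = 0: O_y + T·sin61° − 75 = 0 → O_y = 75 − 58.3997 × 0.87462 = 23.92 kN.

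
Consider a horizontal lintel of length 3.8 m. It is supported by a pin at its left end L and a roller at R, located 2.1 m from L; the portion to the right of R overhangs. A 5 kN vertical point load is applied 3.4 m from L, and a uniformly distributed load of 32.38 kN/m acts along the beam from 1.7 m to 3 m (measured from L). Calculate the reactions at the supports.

Resultant of the distributed load: 32.38 × 1.3 = 42.094 kN at 2.35 m from L.
ΣM about L: R_y·2.1 − 5·3.4 − (32.38·1.3)·2.35 = 0 → R_y = 115.9209/2.1 = 55.2004 ≈ 55.20 kN.
ΣF_y = 0: L_y + 55.2004 − 5 − 32.38·1.3 = 0 → L_y = -8.106 kN.
ΣF_x = 0: no horizontal applied forces, so L_x = 0.

L_x = 0, L_y = -8.106 kN, R_y = 55.20 kN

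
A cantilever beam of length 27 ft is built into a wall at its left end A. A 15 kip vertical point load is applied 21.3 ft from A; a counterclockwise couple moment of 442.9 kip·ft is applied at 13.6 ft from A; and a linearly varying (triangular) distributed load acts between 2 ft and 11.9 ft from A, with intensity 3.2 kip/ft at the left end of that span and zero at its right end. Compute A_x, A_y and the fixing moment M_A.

Resultant of the triangular load: ½ × 3.2 × 9.9 = 15.84 kip, acting at 5.3 ft from A (one-third of the span from the peak).
ΣF_x = 0: A_x = 0.
ΣF_y = 0: A_y − 15 − ½·3.2·9.9 = 0 → A_y = 30.84 kip.
ΣM about A: M_A − 15·21.3 + 442.9 − (½·3.2·9.9)·5.3 = 0 → M_A = -39.45 kip·ft.

A_x = 0, A_y = 30.84 kip, M_A = -39.45 kip·ft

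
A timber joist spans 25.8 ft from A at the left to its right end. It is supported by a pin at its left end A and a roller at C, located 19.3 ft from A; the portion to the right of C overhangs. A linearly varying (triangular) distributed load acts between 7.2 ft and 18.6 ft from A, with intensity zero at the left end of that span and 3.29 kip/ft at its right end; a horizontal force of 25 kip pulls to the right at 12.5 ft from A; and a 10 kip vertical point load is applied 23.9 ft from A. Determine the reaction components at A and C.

A_x = -25.00 kip, A_y = 1.989 kip, C_y = 26.76 kip

Resultant of the triangular load: ½ × 3.29 × 11.4 = 18.753 kip, acting at 14.8 ft from A (one-third of the span from the peak).
Moments about A: C_y·19.3 − (½·3.29·11.4)·14.8 − 10·23.9 = 0 → C_y = 516.5444/19.3 = 26.764 ≈ 26.76 kip.
ΣF_y = 0: A_y + 26.764 − ½·3.29·11.4 − 10 = 0 → A_y = 1.989 kip.
ΣF_x = 0: A_x + 25 = 0 → A_x = -25.00 kip.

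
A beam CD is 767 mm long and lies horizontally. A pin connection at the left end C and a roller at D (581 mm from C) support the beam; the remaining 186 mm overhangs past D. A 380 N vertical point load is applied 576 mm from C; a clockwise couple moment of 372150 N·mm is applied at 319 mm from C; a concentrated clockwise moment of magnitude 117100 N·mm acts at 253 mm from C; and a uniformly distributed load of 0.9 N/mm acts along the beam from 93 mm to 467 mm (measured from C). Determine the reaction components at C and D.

Resultant of the distributed load: 0.9 × 374 = 336.6 N at 280 mm from C.
ΣM about C: D_y·581 − 380·576 − 372150 − 117100 − (0.9·374)·280 = 0 → D_y = 802378/581 = 1381.03 ≈ 1381 N.
ΣF_y = 0: C_y + 1381.03 − 380 − 0.9·374 = 0 → C_y = -664.4 N.
ΣF_x = 0: no horizontal applied forces, so C_x = 0.

C_x = 0, C_y = -664.4 N, D_y = 1381 N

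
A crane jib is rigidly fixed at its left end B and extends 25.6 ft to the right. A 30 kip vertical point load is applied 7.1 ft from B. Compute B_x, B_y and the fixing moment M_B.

B_x = 0, B_y = 30.00 kip, M_B = 213.0 kip·ft

ΣF_x = 0: B_x = 0.
ΣF_y = 0: B_y − 30 = 0 → B_y = 30.00 kip.
ΣM about B: M_B − 30·7.1 = 0 → M_B = 213.0 kip·ft.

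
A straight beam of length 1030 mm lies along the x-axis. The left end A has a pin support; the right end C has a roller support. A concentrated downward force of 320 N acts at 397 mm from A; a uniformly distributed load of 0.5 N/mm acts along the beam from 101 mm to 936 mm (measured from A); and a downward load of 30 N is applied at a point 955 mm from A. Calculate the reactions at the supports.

A_x = 0, A_y = 406.2 N, C_y = 361.3 N

Resultant of the distributed load: 0.5 × 835 = 417.5 N at 518.5 mm from A.
Taking moments about A: C_y·1030 − 320·397 − (0.5·835)·518.5 − 30·955 = 0 → C_y = 372163.75/1030 = 361.324 ≈ 361.3 N.
ΣF_y = 0: A_y + 361.324 − 320 − 0.5·835 − 30 = 0 → A_y = 406.2 N.
ΣF_x = 0: no horizontal applied forces, so A_x = 0.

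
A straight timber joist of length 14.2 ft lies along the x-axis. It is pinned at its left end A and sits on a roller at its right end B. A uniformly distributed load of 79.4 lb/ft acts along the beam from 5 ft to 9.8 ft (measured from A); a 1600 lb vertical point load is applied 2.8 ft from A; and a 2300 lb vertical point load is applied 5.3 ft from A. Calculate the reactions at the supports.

Resultant of the distributed load: 79.4 × 4.8 = 381.12 lb at 7.4 ft from A.
ΣM about A: B_y·14.2 − (79.4·4.8)·7.4 − 1600·2.8 − 2300·5.3 = 0 → B_y = 19490.288/14.2 = 1372.56 ≈ 1373 lb.
ΣF_y = 0: A_y + 1372.56 − 79.4·4.8 − 1600 − 2300 = 0 → A_y = 2909 lb.
ΣF_x = 0: no horizontal applied forces, so A_x = 0.

A_x = 0, A_y = 2909 lb, B_y = 1373 lb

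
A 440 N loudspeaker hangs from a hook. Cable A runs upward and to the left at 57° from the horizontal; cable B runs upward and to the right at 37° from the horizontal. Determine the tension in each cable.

ΣF_x = 0: −T_A·cos57° + T_B·cos37° = 0 → T_B = 0.681962·T_A.
ΣF_y = 0: T_A·sin57° + T_B·sin37° = 440.
Substitute: T_A·(0.838671 + 0.681962·0.601815) = 440 → T_A = 352.258 ≈ 352.3 N.
Then T_B = 0.681962 × 352.258 = 240.2 N.

T_A = 352.3 N, T_B = 240.2 N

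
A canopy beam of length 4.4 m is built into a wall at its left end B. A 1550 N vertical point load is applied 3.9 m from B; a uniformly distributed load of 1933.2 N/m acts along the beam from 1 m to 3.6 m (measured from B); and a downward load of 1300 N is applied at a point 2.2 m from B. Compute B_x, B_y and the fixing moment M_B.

B_x = 0, B_y = 7876 N, M_B = 20470 N·m

Resultant of the distributed load: 1933.2 × 2.6 = 5026.32 N at 2.3 m from B.
ΣF_x = 0: B_x = 0.
ΣF_y = 0: B_y − 1550 − 1933.2·2.6 − 1300 = 0 → B_y = 7876 N.
ΣM about B: M_B − 1550·3.9 − (1933.2·2.6)·2.3 − 1300·2.2 = 0 → M_B = 20470 N·m.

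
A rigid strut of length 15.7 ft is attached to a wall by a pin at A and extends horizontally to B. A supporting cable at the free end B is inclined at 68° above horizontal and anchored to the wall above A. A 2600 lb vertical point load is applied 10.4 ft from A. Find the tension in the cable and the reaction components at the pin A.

ΣM about A: T·sin68°·15.7 − 2600·10.4 = 0 → T = 27040/(15.7·0.927184) = 1857.55 ≈ 1858 lb.
ΣF_x = 0: A_x − T·cos68° = 0 → A_x = 1857.55 × 0.374607 = 695.9 lb.
ΣF_y = 0: A_y + T·sin68° − 2600 = 0 → A_y = 2600 − 1857.55 × 0.927184 = 877.7 lb.

T = 1858 lb, A_x = 695.9 lb, A_y = 877.7 lb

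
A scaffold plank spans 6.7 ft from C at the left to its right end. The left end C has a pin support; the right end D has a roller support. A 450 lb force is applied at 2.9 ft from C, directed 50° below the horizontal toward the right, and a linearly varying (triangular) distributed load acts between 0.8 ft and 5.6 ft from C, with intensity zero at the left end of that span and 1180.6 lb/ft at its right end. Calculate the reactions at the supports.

C_x = -289.3 lb, C_y = 1337 lb, D_y = 1841 lb

Resultant of the triangular load: ½ × 1180.6 × 4.8 = 2833.44 lb, acting at 4 ft from C (one-third of the span from the peak).
Taking moments about C: D_y·6.7 − 450·sin50°·2.9 − (½·1180.6·4.8)·4 = 0 → D_y = 12333.4/6.7 = 1840.81 ≈ 1841 lb.
ΣF_y = 0: C_y + 1840.81 − 450·sin50° − ½·1180.6·4.8 = 0 → C_y = 1337 lb.
ΣF_x = 0: C_x + 450·cos50° = 0 → C_x = -289.3 lb.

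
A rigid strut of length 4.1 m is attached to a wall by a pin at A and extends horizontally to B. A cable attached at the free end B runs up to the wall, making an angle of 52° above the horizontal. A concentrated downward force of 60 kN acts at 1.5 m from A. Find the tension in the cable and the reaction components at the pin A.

T = 27.86 kN, A_x = 17.15 kN, A_y = 38.05 kN

ΣM about A: T·sin52°·4.1 − 60·1.5 = 0 → T = 90/(4.1·0.788011) = 27.8565 ≈ 27.86 kN.
ΣF_x = 0: A_x − T·cos52° = 0 → A_x = 27.8565 × 0.615661 = 17.15 kN.
ΣF_y = 0: A_y + T·sin52° − 60 = 0 → A_y = 60 − 27.8565 × 0.788011 = 38.05 kN.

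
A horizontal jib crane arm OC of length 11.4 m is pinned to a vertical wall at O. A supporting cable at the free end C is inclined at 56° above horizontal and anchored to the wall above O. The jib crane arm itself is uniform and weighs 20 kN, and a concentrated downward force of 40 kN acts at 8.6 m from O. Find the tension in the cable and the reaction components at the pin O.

ΣM about O: T·sin56°·11.4 − 20·5.7 − 40·8.6 = 0 → T = 458/(11.4·0.829038) = 48.4603 ≈ 48.46 kN.
ΣF_x = 0: O_x − T·cos56° = 0 → O_x = 48.4603 × 0.559193 = 27.10 kN.
ΣF_y = 0: O_y + T·sin56° − 20 − 40 = 0 → O_y = 60 − 48.4603 × 0.829038 = 19.82 kN.

T = 48.46 kN, O_x = 27.10 kN, O_y = 19.82 kN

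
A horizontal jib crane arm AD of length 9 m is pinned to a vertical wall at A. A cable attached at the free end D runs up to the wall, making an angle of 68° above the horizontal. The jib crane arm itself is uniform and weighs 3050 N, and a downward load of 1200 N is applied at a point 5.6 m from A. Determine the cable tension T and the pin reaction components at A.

T = 2450 N, A_x = 917.8 N, A_y = 1978 N

ΣM about A: T·sin68°·9 − 3050·4.5 − 1200·5.6 = 0 → T = 20445/(9·0.927184) = 2450.07 ≈ 2450 N.
ΣF_x = 0: A_x − T·cos68° = 0 → A_x = 2450.07 × 0.374607 = 917.8 N.
ΣF_y = 0: A_y + T·sin68° − 3050 − 1200 = 0 → A_y = 4250 − 2450.07 × 0.927184 = 1978 N.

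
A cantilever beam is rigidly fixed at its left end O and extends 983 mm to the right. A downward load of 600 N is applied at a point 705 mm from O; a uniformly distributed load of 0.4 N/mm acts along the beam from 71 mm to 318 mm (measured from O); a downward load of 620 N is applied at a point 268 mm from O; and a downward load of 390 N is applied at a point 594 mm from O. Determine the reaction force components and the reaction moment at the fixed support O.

Resultant of the distributed load: 0.4 × 247 = 98.8 N at 194.5 mm from O.
ΣF_x = 0: O_x = 0.
ΣF_y = 0: O_y − 600 − 0.4·247 − 620 − 390 = 0 → O_y = 1709 N.
ΣM about O: M_O − 600·705 − (0.4·247)·194.5 − 620·268 − 390·594 = 0 → M_O = 840000 N·mm.

O_x = 0, O_y = 1709 N, M_O = 840000 N·mm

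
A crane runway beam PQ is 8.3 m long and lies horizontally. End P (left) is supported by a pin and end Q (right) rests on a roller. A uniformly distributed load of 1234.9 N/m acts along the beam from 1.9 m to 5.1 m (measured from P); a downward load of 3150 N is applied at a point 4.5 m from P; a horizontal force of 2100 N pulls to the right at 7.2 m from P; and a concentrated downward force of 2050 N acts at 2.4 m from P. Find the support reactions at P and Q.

P_x = -2100 N, P_y = 5185 N, Q_y = 3967 N

Resultant of the distributed load: 1234.9 × 3.2 = 3951.68 N at 3.5 m from P.
Taking moments about P: Q_y·8.3 − (1234.9·3.2)·3.5 − 3150·4.5 − 2050·2.4 = 0 → Q_y = 32925.88/8.3 = 3966.97 ≈ 3967 N.
ΣF_y = 0: P_y + 3966.97 − 1234.9·3.2 − 3150 − 2050 = 0 → P_y = 5185 N.
ΣF_x = 0: P_x + 2100 = 0 → P_x = -2100 N.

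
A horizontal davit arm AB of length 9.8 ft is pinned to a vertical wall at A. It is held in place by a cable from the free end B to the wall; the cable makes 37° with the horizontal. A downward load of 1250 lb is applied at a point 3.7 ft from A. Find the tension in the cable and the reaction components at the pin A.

T = 784.2 lb, A_x = 626.3 lb, A_y = 778.1 lb

ΣM about A: T·sin37°·9.8 − 1250·3.7 = 0 → T = 4625/(9.8·0.601815) = 784.192 ≈ 784.2 lb.
ΣF_x = 0: A_x − T·cos37° = 0 → A_x = 784.192 × 0.798636 = 626.3 lb.
ΣF_y = 0: A_y + T·sin37° − 1250 = 0 → A_y = 1250 − 784.192 × 0.601815 = 778.1 lb.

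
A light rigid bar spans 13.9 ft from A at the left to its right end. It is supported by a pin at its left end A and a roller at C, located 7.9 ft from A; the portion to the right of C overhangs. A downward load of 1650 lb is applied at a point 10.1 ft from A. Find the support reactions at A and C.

A_x = 0, A_y = -459.5 lb, C_y = 2109 lb

Taking moments about A: C_y·7.9 − 1650·10.1 = 0 → C_y = 16665/7.9 = 2109.49 ≈ 2109 lb.
ΣF_y = 0: A_y + 2109.49 − 1650 = 0 → A_y = -459.5 lb.
ΣF_x = 0: no horizontal applied forces, so A_x = 0.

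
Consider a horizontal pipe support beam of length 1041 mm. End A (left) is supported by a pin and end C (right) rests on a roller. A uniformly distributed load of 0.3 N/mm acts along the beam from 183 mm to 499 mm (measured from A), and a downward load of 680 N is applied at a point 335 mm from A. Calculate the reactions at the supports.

A_x = 0, A_y = 524.9 N, C_y = 249.9 N

Resultant of the distributed load: 0.3 × 316 = 94.8 N at 341 mm from A.
Taking moments about A: C_y·1041 − (0.3·316)·341 − 680·335 = 0 → C_y = 260126.8/1041 = 249.882 ≈ 249.9 N.
ΣF_y = 0: A_y + 249.882 − 0.3·316 − 680 = 0 → A_y = 524.9 N.
ΣF_x = 0: no horizontal applied forces, so A_x = 0.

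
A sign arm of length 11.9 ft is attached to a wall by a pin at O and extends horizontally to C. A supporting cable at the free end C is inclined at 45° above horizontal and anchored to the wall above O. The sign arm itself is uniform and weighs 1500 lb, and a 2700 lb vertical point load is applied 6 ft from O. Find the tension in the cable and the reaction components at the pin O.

T = 2986 lb, O_x = 2111 lb, O_y = 2089 lb

ΣM about O: T·sin45°·11.9 − 1500·5.95 − 2700·6 = 0 → T = 25125/(11.9·0.707107) = 2985.89 ≈ 2986 lb.
ΣF_x = 0: O_x − T·cos45° = 0 → O_x = 2985.89 × 0.707107 = 2111 lb.
ΣF_y = 0: O_y + T·sin45° − 1500 − 2700 = 0 → O_y = 4200 − 2985.89 × 0.707107 = 2089 lb.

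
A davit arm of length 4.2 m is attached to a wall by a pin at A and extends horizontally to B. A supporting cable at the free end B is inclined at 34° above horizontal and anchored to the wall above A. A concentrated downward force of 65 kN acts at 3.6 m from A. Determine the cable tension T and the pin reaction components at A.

T = 99.63 kN, A_x = 82.60 kN, A_y = 9.286 kN

ΣM about A: T·sin34°·4.2 − 65·3.6 = 0 → T = 234/(4.2·0.559193) = 99.6334 ≈ 99.63 kN.
ΣF_x = 0: A_x − T·cos34° = 0 → A_x = 99.6334 × 0.829038 = 82.60 kN.
ΣF_y = 0: A_y + T·sin34° − 65 = 0 → A_y = 65 − 99.6334 × 0.559193 = 9.286 kN.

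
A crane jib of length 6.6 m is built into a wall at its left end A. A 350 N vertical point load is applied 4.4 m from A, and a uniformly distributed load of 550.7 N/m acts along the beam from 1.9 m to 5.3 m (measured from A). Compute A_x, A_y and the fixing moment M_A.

Resultant of the distributed load: 550.7 × 3.4 = 1872.38 N at 3.6 m from A.
ΣF_x = 0: A_x = 0.
ΣF_y = 0: A_y − 350 − 550.7·3.4 = 0 → A_y = 2222 N.
ΣM about A: M_A − 350·4.4 − (550.7·3.4)·3.6 = 0 → M_A = 8281 N·m.

A_x = 0, A_y = 2222 N, M_A = 8281 N·m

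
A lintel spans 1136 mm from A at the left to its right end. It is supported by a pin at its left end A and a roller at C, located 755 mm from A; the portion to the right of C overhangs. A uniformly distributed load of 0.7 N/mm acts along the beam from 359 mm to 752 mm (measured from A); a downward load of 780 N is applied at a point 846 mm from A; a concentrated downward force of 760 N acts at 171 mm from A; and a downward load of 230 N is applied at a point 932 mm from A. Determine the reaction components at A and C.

A_x = 0, A_y = 512.6 N, C_y = 1532 N

Resultant of the distributed load: 0.7 × 393 = 275.1 N at 555.5 mm from A.
Moments about A: C_y·755 − (0.7·393)·555.5 − 780·846 − 760·171 − 230·932 = 0 → C_y = 1157018.05/755 = 1532.47 ≈ 1532 N.
ΣF_y = 0: A_y + 1532.47 − 0.7·393 − 780 − 760 − 230 = 0 → A_y = 512.6 N.
ΣF_x = 0: no horizontal applied forces, so A_x = 0.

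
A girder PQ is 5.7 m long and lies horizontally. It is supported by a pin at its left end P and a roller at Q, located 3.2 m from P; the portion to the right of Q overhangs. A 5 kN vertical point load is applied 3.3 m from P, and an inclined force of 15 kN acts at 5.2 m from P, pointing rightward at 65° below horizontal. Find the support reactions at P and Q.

ΣM about P: Q_y·3.2 − 5·3.3 − 15·sin65°·5.2 = 0 → Q_y = 87.192/3.2 = 27.2475 ≈ 27.25 kN.
ΣF_y = 0: P_y + 27.2475 − 5 − 15·sin65° = 0 → P_y = -8.653 kN.
ΣF_x = 0: P_x + 15·cos65° = 0 → P_x = -6.339 kN.

P_x = -6.339 kN, P_y = -8.653 kN, Q_y = 27.25 kN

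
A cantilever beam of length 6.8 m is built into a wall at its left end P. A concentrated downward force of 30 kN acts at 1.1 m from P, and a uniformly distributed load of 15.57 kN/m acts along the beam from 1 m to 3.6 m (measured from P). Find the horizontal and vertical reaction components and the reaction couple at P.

P_x = 0, P_y = 70.48 kN, M_P = 126.1 kN·m

Resultant of the distributed load: 15.57 × 2.6 = 40.482 kN at 2.3 m from P.
ΣF_x = 0: P_x = 0.
ΣF_y = 0: P_y − 30 − 15.57·2.6 = 0 → P_y = 70.48 kN.
ΣM about P: M_P − 30·1.1 − (15.57·2.6)·2.3 = 0 → M_P = 126.1 kN·m.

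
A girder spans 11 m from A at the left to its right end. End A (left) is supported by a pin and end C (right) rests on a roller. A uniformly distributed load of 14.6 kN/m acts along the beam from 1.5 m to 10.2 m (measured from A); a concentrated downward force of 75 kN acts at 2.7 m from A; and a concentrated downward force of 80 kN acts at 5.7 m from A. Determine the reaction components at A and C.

Resultant of the distributed load: 14.6 × 8.7 = 127.02 kN at 5.85 m from A.
ΣM about A: C_y·11 − (14.6·8.7)·5.85 − 75·2.7 − 80·5.7 = 0 → C_y = 1401.567/11 = 127.415 ≈ 127.4 kN.
ΣF_y = 0: A_y + 127.415 − 14.6·8.7 − 75 − 80 = 0 → A_y = 154.6 kN.
ΣF_x = 0: no horizontal applied forces, so A_x = 0.

A_x = 0, A_y = 154.6 kN, C_y = 127.4 kN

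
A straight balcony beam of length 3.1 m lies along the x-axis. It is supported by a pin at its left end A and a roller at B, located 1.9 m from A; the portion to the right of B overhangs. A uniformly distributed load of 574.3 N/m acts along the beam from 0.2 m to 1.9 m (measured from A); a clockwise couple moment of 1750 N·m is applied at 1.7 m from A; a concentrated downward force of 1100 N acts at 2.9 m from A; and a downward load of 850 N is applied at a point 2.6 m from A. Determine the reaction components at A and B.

A_x = 0, A_y = -1376 N, B_y = 4303 N

Resultant of the distributed load: 574.3 × 1.7 = 976.31 N at 1.05 m from A.
Moments about A: B_y·1.9 − (574.3·1.7)·1.05 − 1750 − 1100·2.9 − 850·2.6 = 0 → B_y = 8175.1255/1.9 = 4302.7 ≈ 4303 N.
ΣF_y = 0: A_y + 4302.7 − 574.3·1.7 − 1100 − 850 = 0 → A_y = -1376 N.
ΣF_x = 0: no horizontal applied forces, so A_x = 0.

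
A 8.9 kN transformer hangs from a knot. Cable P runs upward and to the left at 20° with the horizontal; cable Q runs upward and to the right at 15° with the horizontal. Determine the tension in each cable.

ΣF_x = 0: −T_P·cos20° + T_Q·cos15° = 0 → T_Q = 0.972841·T_P.
ΣF_y = 0: T_P·sin20° + T_Q·sin15° = 8.9.
Substitute: T_P·(0.34202 + 0.972841·0.258819) = 8.9 → T_P = 14.988 ≈ 14.99 kN.
Then T_Q = 0.972841 × 14.988 = 14.58 kN.

T_P = 14.99 kN, T_Q = 14.58 kN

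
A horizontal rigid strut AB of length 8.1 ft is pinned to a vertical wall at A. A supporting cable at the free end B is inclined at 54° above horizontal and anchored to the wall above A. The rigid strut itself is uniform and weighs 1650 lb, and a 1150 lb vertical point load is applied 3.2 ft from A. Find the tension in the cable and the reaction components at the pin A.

T = 1581 lb, A_x = 929.5 lb, A_y = 1521 lb

ΣM about A: T·sin54°·8.1 − 1650·4.05 − 1150·3.2 = 0 → T = 10362.5/(8.1·0.809017) = 1581.33 ≈ 1581 lb.
ΣF_x = 0: A_x − T·cos54° = 0 → A_x = 1581.33 × 0.587785 = 929.5 lb.
ΣF_y = 0: A_y + T·sin54° − 1650 − 1150 = 0 → A_y = 2800 − 1581.33 × 0.809017 = 1521 lb.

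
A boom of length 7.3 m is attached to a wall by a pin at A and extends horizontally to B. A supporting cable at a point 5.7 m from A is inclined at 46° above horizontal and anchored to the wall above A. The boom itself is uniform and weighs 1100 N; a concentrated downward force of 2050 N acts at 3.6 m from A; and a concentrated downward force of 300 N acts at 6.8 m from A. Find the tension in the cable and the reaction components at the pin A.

T = 3277 N, A_x = 2276 N, A_y = 1093 N

ΣM about A: T·sin46°·5.7 − 1100·3.65 − 2050·3.6 − 300·6.8 = 0 → T = 13435/(5.7·0.71934) = 3276.64 ≈ 3277 N.
ΣF_x = 0: A_x − T·cos46° = 0 → A_x = 3276.64 × 0.694658 = 2276 N.
ΣF_y = 0: A_y + T·sin46° − 1100 − 2050 − 300 = 0 → A_y = 3450 − 3276.64 × 0.71934 = 1093 N.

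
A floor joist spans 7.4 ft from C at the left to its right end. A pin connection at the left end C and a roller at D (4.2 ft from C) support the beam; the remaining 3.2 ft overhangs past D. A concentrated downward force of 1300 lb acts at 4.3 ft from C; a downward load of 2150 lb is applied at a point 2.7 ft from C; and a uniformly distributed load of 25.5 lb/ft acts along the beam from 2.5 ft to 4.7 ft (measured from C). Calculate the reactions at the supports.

C_x = 0, C_y = 744.9 lb, D_y = 2761 lb

Resultant of the distributed load: 25.5 × 2.2 = 56.1 lb at 3.6 ft from C.
ΣM about C: D_y·4.2 − 1300·4.3 − 2150·2.7 − (25.5·2.2)·3.6 = 0 → D_y = 11596.96/4.2 = 2761.18 ≈ 2761 lb.
ΣF_y = 0: C_y + 2761.18 − 1300 − 2150 − 25.5·2.2 = 0 → C_y = 744.9 lb.
ΣF_x = 0: no horizontal applied forces, so C_x = 0.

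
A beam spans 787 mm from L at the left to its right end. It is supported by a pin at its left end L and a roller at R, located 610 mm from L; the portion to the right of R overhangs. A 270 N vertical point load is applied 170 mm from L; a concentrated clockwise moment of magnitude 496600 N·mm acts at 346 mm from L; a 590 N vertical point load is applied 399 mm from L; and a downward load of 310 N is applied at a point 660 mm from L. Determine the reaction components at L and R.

Moments about L: R_y·610 − 270·170 − 496600 − 590·399 − 310·660 = 0 → R_y = 982510/610 = 1610.67 ≈ 1611 N.
ΣF_y = 0: L_y + 1610.67 − 270 − 590 − 310 = 0 → L_y = -440.7 N.
ΣF_x = 0: no horizontal applied forces, so L_x = 0.

L_x = 0, L_y = -440.7 N, R_y = 1611 N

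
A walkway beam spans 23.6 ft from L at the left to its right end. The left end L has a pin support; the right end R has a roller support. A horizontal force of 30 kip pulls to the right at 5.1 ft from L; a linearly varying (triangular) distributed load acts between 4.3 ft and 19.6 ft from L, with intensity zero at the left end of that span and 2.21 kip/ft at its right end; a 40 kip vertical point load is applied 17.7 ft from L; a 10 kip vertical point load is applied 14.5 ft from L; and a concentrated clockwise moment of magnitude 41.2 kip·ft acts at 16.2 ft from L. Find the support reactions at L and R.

Resultant of the triangular load: ½ × 2.21 × 15.3 = 16.9065 kip, acting at 14.5 ft from L (one-third of the span from the peak).
ΣM about L: R_y·23.6 − (½·2.21·15.3)·14.5 − 40·17.7 − 10·14.5 − 41.2 = 0 → R_y = 1139.34425/23.6 = 48.2773 ≈ 48.28 kip.
ΣF_y = 0: L_y + 48.2773 − ½·2.21·15.3 − 40 − 10 = 0 → L_y = 18.63 kip.
ΣF_x = 0: L_x + 30 = 0 → L_x = -30.00 kip.

L_x = -30.00 kip, L_y = 18.63 kip, R_y = 48.28 kip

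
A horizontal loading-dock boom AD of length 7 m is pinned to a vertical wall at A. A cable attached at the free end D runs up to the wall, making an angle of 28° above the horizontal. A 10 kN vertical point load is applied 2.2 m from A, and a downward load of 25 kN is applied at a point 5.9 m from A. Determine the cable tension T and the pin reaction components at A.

ΣM about A: T·sin28°·7 − 10·2.2 − 25·5.9 = 0 → T = 169.5/(7·0.469472) = 51.5777 ≈ 51.58 kN.
ΣF_x = 0: A_x − T·cos28° = 0 → A_x = 51.5777 × 0.882948 = 45.54 kN.
ΣF_y = 0: A_y + T·sin28° − 10 − 25 = 0 → A_y = 35 − 51.5777 × 0.469472 = 10.79 kN.

T = 51.58 kN, A_x = 45.54 kN, A_y = 10.79 kN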